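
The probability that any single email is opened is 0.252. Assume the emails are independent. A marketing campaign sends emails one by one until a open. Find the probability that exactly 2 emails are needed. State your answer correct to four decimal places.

0.1885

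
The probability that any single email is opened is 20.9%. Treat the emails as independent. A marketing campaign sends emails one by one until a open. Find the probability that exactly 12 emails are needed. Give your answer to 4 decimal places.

Geometric (trials to first success), p = 0.209.
P(Y = 12) = (1−p)^11 · p = 0.075848 · 0.209 = 0.015852

0.0159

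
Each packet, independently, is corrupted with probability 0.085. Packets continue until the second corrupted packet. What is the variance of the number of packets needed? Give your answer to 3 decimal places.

Y = total packets until the second success; negative binomial with r=2, p=0.085.
Var(Y) = r(1−p)/p² = 2·0.915 / 0.085² = 253.28720

253.287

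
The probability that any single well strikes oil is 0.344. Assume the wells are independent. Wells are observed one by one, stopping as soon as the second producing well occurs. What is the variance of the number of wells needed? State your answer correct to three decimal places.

Y = total wells until the second success; negative binomial with r=2, p=0.344.
Var(Y) = r(1−p)/p² = 2·0.656 / 0.344² = 11.08707

11.087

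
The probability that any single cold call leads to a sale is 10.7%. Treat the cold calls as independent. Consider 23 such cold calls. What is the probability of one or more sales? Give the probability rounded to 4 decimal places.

P(at least one) = 1 − P(none) = 1 − (1 − 0.107)^23
= 1 − 0.074060 = 0.925940

0.9259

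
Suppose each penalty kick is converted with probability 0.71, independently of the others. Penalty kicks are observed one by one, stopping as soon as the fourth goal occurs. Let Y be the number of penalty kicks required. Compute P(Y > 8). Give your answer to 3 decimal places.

0.051

Needing more than 8 penalty kicks ⇔ fewer than 4 successes in the first 8. With X ~ Binomial(8, 0.71), P(Y > 8) = P(X ≤ 3).
  k=0: C(8,0)·0.71^0·0.29^8 = 0.00005
  k=1: C(8,1)·0.71^1·0.29^7 = 0.00098
  k=2: C(8,2)·0.71^2·0.29^6 = 0.00840
  k=3: C(8,3)·0.71^3·0.29^5 = 0.04111
P(X ≤ 3) = 0.05054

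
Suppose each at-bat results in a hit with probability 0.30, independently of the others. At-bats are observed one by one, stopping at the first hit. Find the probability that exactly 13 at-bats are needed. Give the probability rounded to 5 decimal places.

Geometric (trials to first success), p = 0.30.
P(Y = 13) = (1−p)^12 · p = 0.013841 · 0.30 = 0.0041524

0.00415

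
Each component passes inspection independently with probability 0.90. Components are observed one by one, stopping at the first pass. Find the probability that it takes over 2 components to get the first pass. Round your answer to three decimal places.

Y = number of components to the first success; geometric, p = 0.90.
P(Y > 2) = P(first 2 all fail) = (1−p)^2 = 0.01000

0.010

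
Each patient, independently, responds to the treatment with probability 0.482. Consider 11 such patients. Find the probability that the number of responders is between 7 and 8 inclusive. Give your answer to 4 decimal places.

0.2104

X ~ Binomial(11, 0.482); P(7 ≤ X ≤ 8) = Σ C(11,k) p^k (1−p)^(11−k) over k:
  k=7: C(11,7)·0.482^7·0.518^4 = 0.143603
  k=8: C(11,8)·0.482^8·0.518^3 = 0.066811
Total = 0.210414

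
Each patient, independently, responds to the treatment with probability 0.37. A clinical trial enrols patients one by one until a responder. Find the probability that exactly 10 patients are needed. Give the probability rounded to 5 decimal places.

0.00578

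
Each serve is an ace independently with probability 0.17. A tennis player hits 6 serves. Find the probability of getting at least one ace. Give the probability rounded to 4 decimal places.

P(at least one) = 1 − P(none) = 1 − (1 − 0.17)^6
= 1 − 0.326940 = 0.673060

0.6731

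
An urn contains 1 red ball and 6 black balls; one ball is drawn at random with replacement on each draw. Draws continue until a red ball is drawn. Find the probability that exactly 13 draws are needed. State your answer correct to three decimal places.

0.022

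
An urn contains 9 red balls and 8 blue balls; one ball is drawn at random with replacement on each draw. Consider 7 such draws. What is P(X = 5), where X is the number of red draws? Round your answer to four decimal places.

0.1934

X ~ Binomial(n=7, p=0.529412).
P(X=5) = C(7,5) · p^5 · (1−p)^2
= 21 · 0.041588 · 0.22145 = 0.193406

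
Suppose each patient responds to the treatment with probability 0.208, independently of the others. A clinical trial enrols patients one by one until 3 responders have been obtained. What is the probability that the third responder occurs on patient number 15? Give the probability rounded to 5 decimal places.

0.04988

Y = trial on which the third success occurs; negative binomial, r=3, p=0.208.
P(Y=15) = C(14,2) · p^3 · (1−p)^12
= 91 · 0.0089989 · 0.060912 = 0.0498808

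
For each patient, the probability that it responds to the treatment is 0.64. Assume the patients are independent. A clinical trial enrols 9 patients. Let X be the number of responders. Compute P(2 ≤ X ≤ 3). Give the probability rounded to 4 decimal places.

0.0595

X ~ Binomial(9, 0.64); P(2 ≤ X ≤ 3) = Σ C(9,k) p^k (1−p)^(9−k) over k:
  k=2: C(9,2)·0.64^2·0.36^7 = 0.011555
  k=3: C(9,3)·0.64^3·0.36^6 = 0.047933
Total = 0.059488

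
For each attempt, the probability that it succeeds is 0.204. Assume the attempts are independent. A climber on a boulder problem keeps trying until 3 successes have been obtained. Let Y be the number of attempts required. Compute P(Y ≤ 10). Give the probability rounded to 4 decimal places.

Finishing within 10 attempts ⇔ at least 3 successes in the first 10. With X ~ Binomial(10, 0.204), P(Y ≤ 10) = 1 − P(X ≤ 2).
  k=0: C(10,0)·0.204^0·0.796^10 = 0.102125
  k=1: C(10,1)·0.204^1·0.796^9 = 0.261727
  k=2: C(10,2)·0.204^2·0.796^8 = 0.301840
1 − 0.665692 = 0.334308

0.3343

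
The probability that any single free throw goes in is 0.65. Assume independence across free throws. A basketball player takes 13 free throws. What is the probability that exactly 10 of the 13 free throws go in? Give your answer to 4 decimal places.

X ~ Binomial(n=13, p=0.65).
P(X=10) = C(13,10) · p^10 · (1−p)^3
= 286 · 0.013463 · 0.042875 = 0.165084

0.1651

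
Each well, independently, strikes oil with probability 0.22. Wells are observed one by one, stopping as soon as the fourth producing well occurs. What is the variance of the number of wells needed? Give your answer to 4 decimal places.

64.4628

Y = total wells until the fourth success; negative binomial with r=4, p=0.22.
Var(Y) = r(1−p)/p² = 4·0.78 / 0.22² = 64.462810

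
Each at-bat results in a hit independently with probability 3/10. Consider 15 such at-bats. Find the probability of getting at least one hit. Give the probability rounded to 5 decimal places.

0.99525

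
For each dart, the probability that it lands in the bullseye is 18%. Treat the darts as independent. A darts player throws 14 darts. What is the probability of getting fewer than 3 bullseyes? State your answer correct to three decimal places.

X ~ Binomial(14, 0.18); P(X ≤ 2) = Σ C(14,k) p^k (1−p)^(14−k) over k:
  k=0: C(14,0)·0.18^0·0.82^14 = 0.06214
  k=1: C(14,1)·0.18^1·0.82^13 = 0.19098
  k=2: C(14,2)·0.18^2·0.82^12 = 0.27249
Total = 0.52561

0.526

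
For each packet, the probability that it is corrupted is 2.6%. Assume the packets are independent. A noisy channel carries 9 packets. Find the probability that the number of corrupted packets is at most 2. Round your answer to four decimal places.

X ~ Binomial(9, 0.026); P(X ≤ 2) = Σ C(9,k) p^k (1−p)^(9−k) over k:
  k=0: C(9,0)·0.026^0·0.974^9 = 0.788916
  k=1: C(9,1)·0.026^1·0.974^8 = 0.189534
  k=2: C(9,2)·0.026^2·0.974^7 = 0.020238
Total = 0.998688

0.9987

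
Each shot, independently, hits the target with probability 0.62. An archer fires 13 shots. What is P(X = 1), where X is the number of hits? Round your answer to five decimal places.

0.00007

X ~ Binomial(n=13, p=0.62).
P(X=1) = C(13,1) · p^1 · (1−p)^12
= 13 · 0.62 · 9.0657e-06 = 0.0000731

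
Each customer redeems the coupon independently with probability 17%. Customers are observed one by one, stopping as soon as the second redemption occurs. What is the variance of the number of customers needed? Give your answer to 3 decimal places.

Y = total customers until the second success; negative binomial with r=2, p=0.17.
Var(Y) = r(1−p)/p² = 2·0.83 / 0.17² = 57.43945

57.439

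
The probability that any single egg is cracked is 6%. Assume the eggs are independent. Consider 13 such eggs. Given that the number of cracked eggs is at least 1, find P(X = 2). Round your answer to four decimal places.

X ~ Binomial(13, 0.06). Want P(X=2 | X≥1) = P(X=2) / P(X≥1).
P(X=2) = C(13,2)·0.06^2·0.94^11 = 0.142169
P(X≥1) = 1 − 0.447365 = 0.552635
Ratio = 0.142169 / 0.552635 = 0.257256

0.2573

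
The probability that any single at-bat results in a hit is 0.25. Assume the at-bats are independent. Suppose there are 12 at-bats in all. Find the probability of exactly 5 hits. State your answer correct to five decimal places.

0.10324

X ~ Binomial(n=12, p=0.25).
P(X=5) = C(12,5) · p^5 · (1−p)^7
= 792 · 0.00097656 · 0.13348 = 0.1032414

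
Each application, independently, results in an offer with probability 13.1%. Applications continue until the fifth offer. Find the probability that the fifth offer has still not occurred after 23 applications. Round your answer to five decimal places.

0.82546

Needing more than 23 applications ⇔ fewer than 5 successes in the first 23. With X ~ Binomial(23, 0.131), P(Y > 23) = P(X ≤ 4).
  k=0: C(23,0)·0.131^0·0.869^23 = 0.0395781
  k=1: C(23,1)·0.131^1·0.869^22 = 0.1372253
  k=2: C(23,2)·0.131^2·0.869^21 = 0.2275508
  k=3: C(23,3)·0.131^3·0.869^20 = 0.2401198
  k=4: C(23,4)·0.131^4·0.869^19 = 0.1809879
P(X ≤ 4) = 0.8254619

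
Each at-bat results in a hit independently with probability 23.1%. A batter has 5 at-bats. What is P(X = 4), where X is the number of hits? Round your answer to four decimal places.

0.0109

X ~ Binomial(n=5, p=0.231).
P(X=4) = C(5,4) · p^4 · (1−p)^1
= 5 · 0.0028474 · 0.769 = 0.010948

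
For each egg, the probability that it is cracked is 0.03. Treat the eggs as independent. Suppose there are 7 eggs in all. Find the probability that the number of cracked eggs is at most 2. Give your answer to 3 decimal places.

0.999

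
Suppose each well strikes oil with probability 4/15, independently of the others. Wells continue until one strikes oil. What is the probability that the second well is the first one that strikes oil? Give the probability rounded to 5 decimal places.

Geometric (trials to first success), p = 0.266667.
P(Y = 2) = (1−p)^1 · p = 0.73333 · 0.266667 = 0.1955556

0.19556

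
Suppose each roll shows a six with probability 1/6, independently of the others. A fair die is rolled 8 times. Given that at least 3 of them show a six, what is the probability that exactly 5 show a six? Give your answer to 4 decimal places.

0.0309

X ~ Binomial(8, 0.166667). Want P(X=5 | X≥3) = P(X=5) / P(X≥3).
P(X=5) = C(8,5)·0.166667^5·0.833333^3 = 0.004168
P(X≥3) = 1 − 0.232568 − 0.372109 − 0.260476 = 0.134847
Ratio = 0.004168 / 0.134847 = 0.030906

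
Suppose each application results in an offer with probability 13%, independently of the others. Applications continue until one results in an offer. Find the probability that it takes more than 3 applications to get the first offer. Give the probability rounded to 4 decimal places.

Y = number of applications to the first success; geometric, p = 0.13.
P(Y > 3) = P(first 3 all fail) = (1−p)^3 = 0.658503

0.6585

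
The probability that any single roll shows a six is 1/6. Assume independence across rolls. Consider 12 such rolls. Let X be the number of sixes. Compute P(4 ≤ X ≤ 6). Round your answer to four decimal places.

X ~ Binomial(12, 0.166667); P(4 ≤ X ≤ 6) = Σ C(12,k) p^k (1−p)^(12−k) over k:
  k=4: C(12,4)·0.166667^4·0.833333^8 = 0.088828
  k=5: C(12,5)·0.166667^5·0.833333^7 = 0.028425
  k=6: C(12,6)·0.166667^6·0.833333^6 = 0.006632
Total = 0.123886

0.1239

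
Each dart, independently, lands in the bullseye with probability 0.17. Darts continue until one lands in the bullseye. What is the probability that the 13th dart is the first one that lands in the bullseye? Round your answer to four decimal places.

0.0182

Geometric (trials to first success), p = 0.17.
P(Y = 13) = (1−p)^12 · p = 0.10689 · 0.17 = 0.018171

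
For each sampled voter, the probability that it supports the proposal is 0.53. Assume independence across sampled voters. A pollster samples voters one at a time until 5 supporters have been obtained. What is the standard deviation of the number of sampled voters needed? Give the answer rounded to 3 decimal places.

Y = total sampled voters until the fifth success; negative binomial with r=5, p=0.53.
SD(Y) = √[r(1−p)/p²] = √(8.36597) = 2.89240

2.892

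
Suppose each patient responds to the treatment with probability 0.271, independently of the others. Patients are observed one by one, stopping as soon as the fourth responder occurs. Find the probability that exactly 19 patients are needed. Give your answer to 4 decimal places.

Y = trial on which the fourth success occurs; negative binomial, r=4, p=0.271.
P(Y=19) = C(18,3) · p^4 · (1−p)^15
= 816 · 0.0053936 · 0.008728 = 0.038413

0.0384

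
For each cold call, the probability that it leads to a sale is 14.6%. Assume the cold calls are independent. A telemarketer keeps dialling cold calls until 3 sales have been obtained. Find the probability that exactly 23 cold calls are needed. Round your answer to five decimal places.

0.03061

Y = trial on which the third success occurs; negative binomial, r=3, p=0.146.
P(Y=23) = C(22,2) · p^3 · (1−p)^20
= 231 · 0.0031121 · 0.042575 = 0.0306075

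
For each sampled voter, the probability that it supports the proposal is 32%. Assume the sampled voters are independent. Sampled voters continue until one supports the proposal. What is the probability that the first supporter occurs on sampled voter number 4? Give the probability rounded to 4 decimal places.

0.1006

Geometric (trials to first success), p = 0.32.
P(Y = 4) = (1−p)^3 · p = 0.31443 · 0.32 = 0.100618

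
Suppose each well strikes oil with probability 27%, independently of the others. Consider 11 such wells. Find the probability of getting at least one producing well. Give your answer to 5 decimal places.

0.96863

P(at least one) = 1 − P(none) = 1 − (1 − 0.27)^11
= 1 − 0.0313727 = 0.9686273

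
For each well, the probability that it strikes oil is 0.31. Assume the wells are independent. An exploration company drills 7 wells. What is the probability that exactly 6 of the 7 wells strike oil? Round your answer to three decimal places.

X ~ Binomial(n=7, p=0.31).
P(X=6) = C(7,6) · p^6 · (1−p)^1
= 7 · 0.0008875 · 0.69 = 0.00429

0.004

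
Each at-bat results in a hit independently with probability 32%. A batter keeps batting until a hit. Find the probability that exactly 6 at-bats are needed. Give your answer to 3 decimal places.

0.047

Geometric (trials to first success), p = 0.32.
P(Y = 6) = (1−p)^5 · p = 0.14539 · 0.32 = 0.04653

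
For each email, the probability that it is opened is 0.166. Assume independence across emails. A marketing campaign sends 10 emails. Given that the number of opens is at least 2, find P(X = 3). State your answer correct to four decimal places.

0.3002

X ~ Binomial(10, 0.166). Want P(X=3 | X≥2) = P(X=3) / P(X≥2).
P(X=3) = C(10,3)·0.166^3·0.834^7 = 0.154052
P(X≥2) = 1 − 0.162802 − 0.324043 = 0.513155
Ratio = 0.154052 / 0.513155 = 0.300206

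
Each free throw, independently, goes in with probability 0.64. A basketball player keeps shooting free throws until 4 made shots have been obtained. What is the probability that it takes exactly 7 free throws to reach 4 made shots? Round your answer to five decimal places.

Y = trial on which the fourth success occurs; negative binomial, r=4, p=0.64.
P(Y=7) = C(6,3) · p^4 · (1−p)^3
= 20 · 0.16777 · 0.046656 = 0.1565516

0.15655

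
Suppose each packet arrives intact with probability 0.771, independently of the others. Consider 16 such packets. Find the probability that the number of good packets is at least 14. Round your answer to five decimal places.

0.25473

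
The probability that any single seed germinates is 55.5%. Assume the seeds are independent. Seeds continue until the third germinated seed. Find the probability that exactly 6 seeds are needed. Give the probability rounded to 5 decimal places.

0.15065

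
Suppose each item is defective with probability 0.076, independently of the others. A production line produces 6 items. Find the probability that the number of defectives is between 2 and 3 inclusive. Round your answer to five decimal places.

X ~ Binomial(6, 0.076); P(2 ≤ X ≤ 3) = Σ C(6,k) p^k (1−p)^(6−k) over k:
  k=2: C(6,2)·0.076^2·0.924^4 = 0.0631548
  k=3: C(6,3)·0.076^3·0.924^3 = 0.0069261
Total = 0.0700809

0.07008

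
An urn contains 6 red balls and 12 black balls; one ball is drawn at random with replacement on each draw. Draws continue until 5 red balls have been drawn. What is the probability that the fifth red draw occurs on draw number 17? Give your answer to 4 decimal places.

0.0577

Y = trial on which the fifth success occurs; negative binomial, r=5, p=0.333333.
P(Y=17) = C(16,4) · p^5 · (1−p)^12
= 1820 · 0.0041152 · 0.0077073 = 0.057726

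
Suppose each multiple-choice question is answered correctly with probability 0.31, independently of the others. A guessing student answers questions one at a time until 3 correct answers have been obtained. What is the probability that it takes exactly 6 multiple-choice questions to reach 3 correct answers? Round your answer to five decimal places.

0.09787

Y = trial on which the third success occurs; negative binomial, r=3, p=0.31.
P(Y=6) = C(5,2) · p^3 · (1−p)^3
= 10 · 0.029791 · 0.32851 = 0.0978661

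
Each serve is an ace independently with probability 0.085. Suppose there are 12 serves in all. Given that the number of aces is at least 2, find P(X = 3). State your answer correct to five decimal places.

0.22356

X ~ Binomial(12, 0.085). Want P(X=3 | X≥2) = P(X=3) / P(X≥2).
P(X=3) = C(12,3)·0.085^3·0.915^9 = 0.0607392
P(X≥2) = 1 − 0.3443921 − 0.3839125 = 0.2716955
Ratio = 0.0607392 / 0.2716955 = 0.2235563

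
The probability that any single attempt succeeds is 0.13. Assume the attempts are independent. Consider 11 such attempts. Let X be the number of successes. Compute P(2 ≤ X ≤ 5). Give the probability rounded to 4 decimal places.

X ~ Binomial(11, 0.13); P(2 ≤ X ≤ 5) = Σ C(11,k) p^k (1−p)^(11−k) over k:
  k=2: C(11,2)·0.13^2·0.87^9 = 0.265413
  k=3: C(11,3)·0.13^3·0.87^8 = 0.118978
  k=4: C(11,4)·0.13^4·0.87^7 = 0.035557
  k=5: C(11,5)·0.13^5·0.87^6 = 0.007438
Total = 0.427387

0.4274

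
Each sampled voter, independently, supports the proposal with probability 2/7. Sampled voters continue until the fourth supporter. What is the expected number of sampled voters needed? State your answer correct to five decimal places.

Y = total sampled voters until the fourth success; negative binomial with r=4, p=0.285714.
E[Y] = r / p = 4 / 0.285714 = 14.0000000

14.00000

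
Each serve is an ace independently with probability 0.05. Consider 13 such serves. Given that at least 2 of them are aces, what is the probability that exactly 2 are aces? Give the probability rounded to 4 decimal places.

X ~ Binomial(13, 0.05). Want P(X=2 | X≥2) = P(X=2) / P(X≥2).
P(X=2) = C(13,2)·0.05^2·0.95^11 = 0.110916
P(X≥2) = 1 − 0.513342 − 0.351234 = 0.135424
Ratio = 0.110916 / 0.135424 = 0.819029

0.8190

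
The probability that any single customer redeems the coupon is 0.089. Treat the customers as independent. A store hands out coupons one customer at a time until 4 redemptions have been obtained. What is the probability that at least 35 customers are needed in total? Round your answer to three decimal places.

0.641

Needing more than 34 customers ⇔ fewer than 4 successes in the first 34. With X ~ Binomial(34, 0.089), P(Y > 34) = P(X ≤ 3).
  k=0: C(34,0)·0.089^0·0.911^34 = 0.04204
  k=1: C(34,1)·0.089^1·0.911^33 = 0.13963
  k=2: C(34,2)·0.089^2·0.911^32 = 0.22508
  k=3: C(34,3)·0.089^3·0.911^31 = 0.23455
P(X ≤ 3) = 0.64129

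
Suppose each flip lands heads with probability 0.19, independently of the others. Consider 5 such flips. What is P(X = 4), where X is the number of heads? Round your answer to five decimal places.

0.00528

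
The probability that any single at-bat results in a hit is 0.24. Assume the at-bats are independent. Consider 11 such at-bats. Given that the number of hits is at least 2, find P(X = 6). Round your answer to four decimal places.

X ~ Binomial(11, 0.24). Want P(X=6 | X≥2) = P(X=6) / P(X≥2).
P(X=6) = C(11,6)·0.24^6·0.76^5 = 0.022386
P(X≥2) = 1 − 0.048860 − 0.169723 = 0.781418
Ratio = 0.022386 / 0.781418 = 0.028648

0.0286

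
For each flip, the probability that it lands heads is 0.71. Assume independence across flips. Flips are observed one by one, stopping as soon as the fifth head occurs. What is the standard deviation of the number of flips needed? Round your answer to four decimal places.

Y = total flips until the fifth success; negative binomial with r=5, p=0.71.
SD(Y) = √[r(1−p)/p²] = √(2.876413) = 1.695999

1.6960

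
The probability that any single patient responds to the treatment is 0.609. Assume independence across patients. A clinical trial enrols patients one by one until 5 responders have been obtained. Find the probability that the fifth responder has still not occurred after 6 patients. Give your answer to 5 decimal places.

0.75246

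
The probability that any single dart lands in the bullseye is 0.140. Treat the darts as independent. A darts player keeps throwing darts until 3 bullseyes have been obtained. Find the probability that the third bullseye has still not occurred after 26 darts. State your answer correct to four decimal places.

Needing more than 26 darts ⇔ fewer than 3 successes in the first 26. With X ~ Binomial(26, 0.14), P(Y > 26) = P(X ≤ 2).
  k=0: C(26,0)·0.14^0·0.86^26 = 0.019813
  k=1: C(26,1)·0.14^1·0.86^25 = 0.083862
  k=2: C(26,2)·0.14^2·0.86^24 = 0.170648
P(X ≤ 2) = 0.274323

0.2743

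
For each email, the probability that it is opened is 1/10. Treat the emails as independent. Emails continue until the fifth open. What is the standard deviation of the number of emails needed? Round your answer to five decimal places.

21.21320

Y = total emails until the fifth success; negative binomial with r=5, p=0.10.
SD(Y) = √[r(1−p)/p²] = √(450.0000000) = 21.2132034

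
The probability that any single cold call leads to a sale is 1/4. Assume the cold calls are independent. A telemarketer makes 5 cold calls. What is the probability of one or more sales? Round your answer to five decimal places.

0.76270

P(at least one) = 1 − P(none) = 1 − (1 − 0.25)^5
= 1 − 0.2373047 = 0.7626953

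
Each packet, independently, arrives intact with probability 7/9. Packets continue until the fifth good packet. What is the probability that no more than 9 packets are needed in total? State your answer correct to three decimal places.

0.970

Finishing within 9 packets ⇔ at least 5 successes in the first 9. With X ~ Binomial(9, 0.777778), P(Y ≤ 9) = 1 − P(X ≤ 4).
  k=0: C(9,0)·0.777778^0·0.222222^9 = 0.00000
  k=1: C(9,1)·0.777778^1·0.222222^8 = 0.00004
  k=2: C(9,2)·0.777778^2·0.222222^7 = 0.00058
  k=3: C(9,3)·0.777778^3·0.222222^6 = 0.00476
  k=4: C(9,4)·0.777778^4·0.222222^5 = 0.02499
1 − 0.03037 = 0.96963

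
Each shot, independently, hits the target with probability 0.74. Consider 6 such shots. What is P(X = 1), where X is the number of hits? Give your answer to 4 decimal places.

X ~ Binomial(n=6, p=0.74).
P(X=1) = C(6,1) · p^1 · (1−p)^5
= 6 · 0.74 · 0.0011881 = 0.005275

0.0053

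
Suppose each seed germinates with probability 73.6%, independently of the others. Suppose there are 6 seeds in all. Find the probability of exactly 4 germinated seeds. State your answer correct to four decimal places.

0.3068

X ~ Binomial(n=6, p=0.736).
P(X=4) = C(6,4) · p^4 · (1−p)^2
= 15 · 0.29343 · 0.069696 = 0.306768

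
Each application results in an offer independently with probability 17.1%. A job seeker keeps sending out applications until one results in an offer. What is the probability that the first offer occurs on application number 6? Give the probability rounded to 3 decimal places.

0.067

Geometric (trials to first success), p = 0.171.
P(Y = 6) = (1−p)^5 · p = 0.39154 · 0.171 = 0.06695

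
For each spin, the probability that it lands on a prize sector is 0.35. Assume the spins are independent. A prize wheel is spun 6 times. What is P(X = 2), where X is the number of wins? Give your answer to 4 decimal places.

X ~ Binomial(n=6, p=0.35).
P(X=2) = C(6,2) · p^2 · (1−p)^4
= 15 · 0.1225 · 0.17851 = 0.328005

0.3280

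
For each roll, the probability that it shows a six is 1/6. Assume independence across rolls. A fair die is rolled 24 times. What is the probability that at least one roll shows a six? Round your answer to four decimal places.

0.9874

P(at least one) = 1 − P(none) = 1 − (1 − 0.166667)^24
= 1 − 0.012579 = 0.987421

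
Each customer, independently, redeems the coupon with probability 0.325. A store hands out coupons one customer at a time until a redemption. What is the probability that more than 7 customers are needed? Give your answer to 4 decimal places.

0.0638

Y = number of customers to the first success; geometric, p = 0.325.
P(Y > 7) = P(first 7 all fail) = (1−p)^7 = 0.063845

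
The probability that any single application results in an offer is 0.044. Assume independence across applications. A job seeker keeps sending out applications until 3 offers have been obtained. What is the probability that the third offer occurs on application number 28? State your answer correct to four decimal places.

0.0097

Y = trial on which the third success occurs; negative binomial, r=3, p=0.044.
P(Y=28) = C(27,2) · p^3 · (1−p)^25
= 351 · 8.5184e-05 · 0.32467 = 0.009708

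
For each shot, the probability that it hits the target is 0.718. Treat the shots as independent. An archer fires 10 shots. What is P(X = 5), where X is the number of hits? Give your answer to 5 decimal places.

X ~ Binomial(n=10, p=0.718).
P(X=5) = C(10,5) · p^5 · (1−p)^5
= 252 · 0.19082 · 0.0017834 = 0.0857567

0.08576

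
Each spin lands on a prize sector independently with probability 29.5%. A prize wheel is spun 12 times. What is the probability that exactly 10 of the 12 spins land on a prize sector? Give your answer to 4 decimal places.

0.0002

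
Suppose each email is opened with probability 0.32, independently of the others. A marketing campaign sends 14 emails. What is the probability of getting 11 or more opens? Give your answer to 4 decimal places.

X ~ Binomial(14, 0.32); P(X ≥ 11) = Σ C(14,k) p^k (1−p)^(14−k) over k:
  k=11: C(14,11)·0.32^11·0.68^3 = 0.000412
  k=12: C(14,12)·0.32^12·0.68^2 = 0.000049
  k=13: C(14,13)·0.32^13·0.68^1 = 0.000004
  k=14: C(14,14)·0.32^14·0.68^0 = 0.000000
Total = 0.000465

0.0005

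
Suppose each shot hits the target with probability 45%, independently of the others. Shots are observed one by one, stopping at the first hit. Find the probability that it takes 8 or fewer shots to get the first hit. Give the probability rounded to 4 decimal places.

0.9916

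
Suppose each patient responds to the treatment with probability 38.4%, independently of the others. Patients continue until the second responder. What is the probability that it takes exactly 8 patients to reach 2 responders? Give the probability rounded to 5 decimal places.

0.05640

Y = trial on which the second success occurs; negative binomial, r=2, p=0.384.
P(Y=8) = C(7,1) · p^2 · (1−p)^6
= 7 · 0.14746 · 0.054637 = 0.0563955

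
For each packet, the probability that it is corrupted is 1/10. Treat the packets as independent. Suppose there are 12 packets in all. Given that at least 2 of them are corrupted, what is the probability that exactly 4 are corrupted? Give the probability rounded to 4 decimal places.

0.0625

X ~ Binomial(12, 0.10). Want P(X=4 | X≥2) = P(X=4) / P(X≥2).
P(X=4) = C(12,4)·0.10^4·0.90^8 = 0.021308
P(X≥2) = 1 − 0.282430 − 0.376573 = 0.340998
Ratio = 0.021308 / 0.340998 = 0.062488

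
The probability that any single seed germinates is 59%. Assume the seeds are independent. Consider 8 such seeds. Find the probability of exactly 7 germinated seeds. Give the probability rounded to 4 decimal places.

X ~ Binomial(n=8, p=0.59).
P(X=7) = C(8,7) · p^7 · (1−p)^1
= 8 · 0.024887 · 0.41 = 0.081628

0.0816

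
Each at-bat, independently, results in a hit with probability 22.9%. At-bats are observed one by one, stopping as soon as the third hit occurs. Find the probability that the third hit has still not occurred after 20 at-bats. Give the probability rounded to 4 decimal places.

Needing more than 20 at-bats ⇔ fewer than 3 successes in the first 20. With X ~ Binomial(20, 0.229), P(Y > 20) = P(X ≤ 2).
  k=0: C(20,0)·0.229^0·0.771^20 = 0.005509
  k=1: C(20,1)·0.229^1·0.771^19 = 0.032726
  k=2: C(20,2)·0.229^2·0.771^18 = 0.092343
P(X ≤ 2) = 0.130578

0.1306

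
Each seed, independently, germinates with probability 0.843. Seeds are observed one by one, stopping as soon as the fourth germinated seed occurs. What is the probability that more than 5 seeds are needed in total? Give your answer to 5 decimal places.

0.17782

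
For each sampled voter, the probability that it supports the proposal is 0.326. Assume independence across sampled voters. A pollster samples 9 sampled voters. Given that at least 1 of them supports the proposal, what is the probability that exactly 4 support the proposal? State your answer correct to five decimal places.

0.20379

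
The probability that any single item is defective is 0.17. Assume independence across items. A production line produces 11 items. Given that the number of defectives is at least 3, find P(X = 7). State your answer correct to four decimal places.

0.0023

X ~ Binomial(11, 0.17). Want P(X=7 | X≥3) = P(X=7) / P(X≥3).
P(X=7) = C(11,7)·0.17^7·0.83^4 = 0.000643
P(X≥3) = 1 − 0.128783 − 0.290150 − 0.297142 = 0.283925
Ratio = 0.000643 / 0.283925 = 0.002263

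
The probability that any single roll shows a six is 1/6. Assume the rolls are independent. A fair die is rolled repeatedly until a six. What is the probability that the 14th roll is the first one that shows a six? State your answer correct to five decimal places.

0.01558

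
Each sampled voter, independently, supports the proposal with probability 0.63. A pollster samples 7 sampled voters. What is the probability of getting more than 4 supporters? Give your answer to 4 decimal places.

X ~ Binomial(7, 0.63); P(X ≥ 5) = Σ C(7,k) p^k (1−p)^(7−k) over k:
  k=5: C(7,5)·0.63^5·0.37^2 = 0.285316
  k=6: C(7,6)·0.63^6·0.37^1 = 0.161936
  k=7: C(7,7)·0.63^7·0.37^0 = 0.039390
Total = 0.486641

0.4866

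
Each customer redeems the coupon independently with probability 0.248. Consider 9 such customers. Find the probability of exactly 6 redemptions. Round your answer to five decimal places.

0.00831

X ~ Binomial(n=9, p=0.248).
P(X=6) = C(9,6) · p^6 · (1−p)^3
= 84 · 0.00023265 · 0.42526 = 0.0083108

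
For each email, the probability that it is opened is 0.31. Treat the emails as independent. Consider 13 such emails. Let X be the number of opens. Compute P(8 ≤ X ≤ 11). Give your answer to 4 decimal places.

0.0223

X ~ Binomial(13, 0.31); P(8 ≤ X ≤ 11) = Σ C(13,k) p^k (1−p)^(13−k) over k:
  k=8: C(13,8)·0.31^8·0.69^5 = 0.017168
  k=9: C(13,9)·0.31^9·0.69^4 = 0.004285
  k=10: C(13,10)·0.31^10·0.69^3 = 0.000770
  k=11: C(13,11)·0.31^11·0.69^2 = 0.000094
Total = 0.022317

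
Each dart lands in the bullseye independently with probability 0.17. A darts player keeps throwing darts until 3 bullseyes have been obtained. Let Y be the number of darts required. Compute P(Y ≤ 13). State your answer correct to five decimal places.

0.38475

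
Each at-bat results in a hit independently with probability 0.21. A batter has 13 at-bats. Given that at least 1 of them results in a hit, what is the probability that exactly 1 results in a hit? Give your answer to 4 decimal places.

0.1692

X ~ Binomial(13, 0.21). Want P(X=1 | X≥1) = P(X=1) / P(X≥1).
P(X=1) = C(13,1)·0.21^1·0.79^12 = 0.161320
P(X≥1) = 1 − 0.046682 = 0.953318
Ratio = 0.161320 / 0.953318 = 0.169219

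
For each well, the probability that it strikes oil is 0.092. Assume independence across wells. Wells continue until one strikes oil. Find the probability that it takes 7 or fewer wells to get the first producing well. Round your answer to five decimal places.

Y = number of wells to the first success; geometric, p = 0.092.
P(Y ≤ 7) = 1 − (1−p)^7 = 1 − 0.5088631 = 0.4911369

0.49114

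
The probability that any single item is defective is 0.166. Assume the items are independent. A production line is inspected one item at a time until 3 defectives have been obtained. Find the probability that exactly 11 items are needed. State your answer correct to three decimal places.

0.048

Y = trial on which the third success occurs; negative binomial, r=3, p=0.166.
P(Y=11) = C(10,2) · p^3 · (1−p)^8
= 45 · 0.0045743 · 0.23406 = 0.04818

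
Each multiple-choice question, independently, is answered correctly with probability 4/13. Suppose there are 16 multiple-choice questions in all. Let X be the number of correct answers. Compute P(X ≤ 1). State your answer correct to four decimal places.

X ~ Binomial(16, 0.307692); P(X ≤ 1) = Σ C(16,k) p^k (1−p)^(16−k) over k:
  k=0: C(16,0)·0.307692^0·0.692308^16 = 0.002785
  k=1: C(16,1)·0.307692^1·0.692308^15 = 0.019803
Total = 0.022587

0.0226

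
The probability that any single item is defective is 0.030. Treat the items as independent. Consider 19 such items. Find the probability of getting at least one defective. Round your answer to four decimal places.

P(at least one) = 1 − P(none) = 1 − (1 − 0.03)^19
= 1 − 0.560613 = 0.439387

0.4394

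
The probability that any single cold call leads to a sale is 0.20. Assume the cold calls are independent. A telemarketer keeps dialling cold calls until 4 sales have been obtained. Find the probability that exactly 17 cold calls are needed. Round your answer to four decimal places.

0.0493

Y = trial on which the fourth success occurs; negative binomial, r=4, p=0.20.
P(Y=17) = C(16,3) · p^4 · (1−p)^13
= 560 · 0.0016 · 0.054976 = 0.049258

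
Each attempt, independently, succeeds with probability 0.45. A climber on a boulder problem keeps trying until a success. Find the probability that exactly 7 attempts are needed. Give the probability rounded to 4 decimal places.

Geometric (trials to first success), p = 0.45.
P(Y = 7) = (1−p)^6 · p = 0.027681 · 0.45 = 0.012456

0.0125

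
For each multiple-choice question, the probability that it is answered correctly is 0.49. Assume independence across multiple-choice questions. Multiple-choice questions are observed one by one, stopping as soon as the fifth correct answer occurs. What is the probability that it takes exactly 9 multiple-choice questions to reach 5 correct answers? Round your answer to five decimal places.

0.13377

Y = trial on which the fifth success occurs; negative binomial, r=5, p=0.49.
P(Y=9) = C(8,4) · p^5 · (1−p)^4
= 70 · 0.028248 · 0.067652 = 0.1337701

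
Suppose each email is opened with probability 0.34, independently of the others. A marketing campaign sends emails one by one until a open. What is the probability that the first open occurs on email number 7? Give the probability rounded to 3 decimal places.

Geometric (trials to first success), p = 0.34.
P(Y = 7) = (1−p)^6 · p = 0.082654 · 0.34 = 0.02810

0.028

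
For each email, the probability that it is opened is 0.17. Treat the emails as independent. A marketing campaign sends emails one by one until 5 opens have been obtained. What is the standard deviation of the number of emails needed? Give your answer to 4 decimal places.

Y = total emails until the fifth success; negative binomial with r=5, p=0.17.
SD(Y) = √[r(1−p)/p²] = √(143.598616) = 11.983264

11.9833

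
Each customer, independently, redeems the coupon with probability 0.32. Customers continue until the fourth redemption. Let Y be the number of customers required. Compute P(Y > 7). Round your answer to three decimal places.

Needing more than 7 customers ⇔ fewer than 4 successes in the first 7. With X ~ Binomial(7, 0.32), P(Y > 7) = P(X ≤ 3).
  k=0: C(7,0)·0.32^0·0.68^7 = 0.06723
  k=1: C(7,1)·0.32^1·0.68^6 = 0.22146
  k=2: C(7,2)·0.32^2·0.68^5 = 0.31265
  k=3: C(7,3)·0.32^3·0.68^4 = 0.24522
P(X ≤ 3) = 0.84657

0.847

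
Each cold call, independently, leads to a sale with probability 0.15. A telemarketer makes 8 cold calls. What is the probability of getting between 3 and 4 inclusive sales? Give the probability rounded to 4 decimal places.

0.1024

X ~ Binomial(8, 0.15); P(3 ≤ X ≤ 4) = Σ C(8,k) p^k (1−p)^(8−k) over k:
  k=3: C(8,3)·0.15^3·0.85^5 = 0.083860
  k=4: C(8,4)·0.15^4·0.85^4 = 0.018499
Total = 0.102359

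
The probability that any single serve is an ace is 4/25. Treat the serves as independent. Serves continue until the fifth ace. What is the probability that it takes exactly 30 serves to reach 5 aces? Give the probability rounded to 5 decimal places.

Y = trial on which the fifth success occurs; negative binomial, r=5, p=0.16.
P(Y=30) = C(29,4) · p^5 · (1−p)^25
= 23751 · 0.00010486 · 0.012793 = 0.0318613

0.03186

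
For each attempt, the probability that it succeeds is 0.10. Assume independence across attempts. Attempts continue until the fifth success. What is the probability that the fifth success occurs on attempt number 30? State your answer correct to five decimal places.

0.01705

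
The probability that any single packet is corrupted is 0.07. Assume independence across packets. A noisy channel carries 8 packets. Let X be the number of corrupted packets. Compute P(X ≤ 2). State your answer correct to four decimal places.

X ~ Binomial(8, 0.07); P(X ≤ 2) = Σ C(8,k) p^k (1−p)^(8−k) over k:
  k=0: C(8,0)·0.07^0·0.93^8 = 0.559582
  k=1: C(8,1)·0.07^1·0.93^7 = 0.336952
  k=2: C(8,2)·0.07^2·0.93^6 = 0.088767
Total = 0.985301

0.9853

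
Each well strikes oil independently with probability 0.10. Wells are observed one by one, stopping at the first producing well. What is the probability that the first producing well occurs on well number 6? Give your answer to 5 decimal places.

0.05905

Geometric (trials to first success), p = 0.10.
P(Y = 6) = (1−p)^5 · p = 0.59049 · 0.10 = 0.0590490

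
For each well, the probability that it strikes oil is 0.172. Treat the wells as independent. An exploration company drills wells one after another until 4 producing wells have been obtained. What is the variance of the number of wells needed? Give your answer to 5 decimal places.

Y = total wells until the fourth success; negative binomial with r=4, p=0.172.
Var(Y) = r(1−p)/p² = 4·0.828 / 0.172² = 111.9524067

111.95241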